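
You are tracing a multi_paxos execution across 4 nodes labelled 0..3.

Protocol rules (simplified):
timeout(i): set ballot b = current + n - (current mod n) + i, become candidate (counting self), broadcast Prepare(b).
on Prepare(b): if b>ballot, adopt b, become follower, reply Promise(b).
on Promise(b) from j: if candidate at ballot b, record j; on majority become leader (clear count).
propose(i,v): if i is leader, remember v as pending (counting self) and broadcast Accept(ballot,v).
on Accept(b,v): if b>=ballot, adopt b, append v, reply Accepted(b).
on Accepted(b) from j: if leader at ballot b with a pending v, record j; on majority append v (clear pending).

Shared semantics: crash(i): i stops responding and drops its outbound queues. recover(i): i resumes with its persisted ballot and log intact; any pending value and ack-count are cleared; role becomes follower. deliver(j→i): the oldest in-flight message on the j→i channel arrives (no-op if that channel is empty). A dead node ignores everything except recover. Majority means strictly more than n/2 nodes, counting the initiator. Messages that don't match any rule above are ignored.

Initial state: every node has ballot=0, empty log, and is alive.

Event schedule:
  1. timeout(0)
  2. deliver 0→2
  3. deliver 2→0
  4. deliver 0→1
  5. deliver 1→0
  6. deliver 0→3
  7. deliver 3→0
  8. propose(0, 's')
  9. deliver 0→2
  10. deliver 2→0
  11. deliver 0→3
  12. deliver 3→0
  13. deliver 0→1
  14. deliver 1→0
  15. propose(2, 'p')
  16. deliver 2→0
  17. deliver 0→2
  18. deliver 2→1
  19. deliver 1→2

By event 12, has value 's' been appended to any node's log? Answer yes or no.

yes

[1] timeout(0) → N0(cand b4 [-])
[2] deliver 0→2 → N2(foll b4 [-])
[3] deliver 2→0 → ∅
[4] deliver 0→1 → N1(foll b4 [-])
[5] deliver 1→0 → N0(lead b4 [-])
[6] deliver 0→3 → N3(foll b4 [-])
[7] deliver 3→0 → ∅
[8] propose(0,'s') → ∅
[9] deliver 0→2 → N2(foll b4 [s])
[10] deliver 2→0 → ∅
[11] deliver 0→3 → N3(foll b4 [s])
[12] deliver 3→0 → N0(lead b4 [s])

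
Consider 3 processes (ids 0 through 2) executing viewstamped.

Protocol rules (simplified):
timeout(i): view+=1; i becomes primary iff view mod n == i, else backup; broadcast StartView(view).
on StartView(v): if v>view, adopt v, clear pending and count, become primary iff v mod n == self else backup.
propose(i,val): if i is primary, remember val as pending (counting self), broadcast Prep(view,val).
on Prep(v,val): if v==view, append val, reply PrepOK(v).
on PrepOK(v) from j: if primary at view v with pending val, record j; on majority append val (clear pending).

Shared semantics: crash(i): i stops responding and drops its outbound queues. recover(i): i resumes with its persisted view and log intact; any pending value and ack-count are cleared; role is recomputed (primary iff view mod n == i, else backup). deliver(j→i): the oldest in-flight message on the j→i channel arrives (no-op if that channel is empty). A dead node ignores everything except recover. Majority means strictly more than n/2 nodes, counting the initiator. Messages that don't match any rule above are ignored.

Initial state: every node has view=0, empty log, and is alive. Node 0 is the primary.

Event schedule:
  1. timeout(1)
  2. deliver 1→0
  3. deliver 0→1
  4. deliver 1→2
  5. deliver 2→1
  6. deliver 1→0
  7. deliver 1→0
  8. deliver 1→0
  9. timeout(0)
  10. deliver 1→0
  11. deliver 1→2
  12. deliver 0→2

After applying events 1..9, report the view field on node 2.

1

1. timeout(1):  <1:prim v1 ->
2. deliver 1→0:  <0:back v1 ->
3. deliver 0→1:  nop
4. deliver 1→2:  <2:back v1 ->
5. deliver 2→1:  nop
6. deliver 1→0:  nop
7. deliver 1→0:  nop
8. deliver 1→0:  nop
9. timeout(0):  <0:back v2 ->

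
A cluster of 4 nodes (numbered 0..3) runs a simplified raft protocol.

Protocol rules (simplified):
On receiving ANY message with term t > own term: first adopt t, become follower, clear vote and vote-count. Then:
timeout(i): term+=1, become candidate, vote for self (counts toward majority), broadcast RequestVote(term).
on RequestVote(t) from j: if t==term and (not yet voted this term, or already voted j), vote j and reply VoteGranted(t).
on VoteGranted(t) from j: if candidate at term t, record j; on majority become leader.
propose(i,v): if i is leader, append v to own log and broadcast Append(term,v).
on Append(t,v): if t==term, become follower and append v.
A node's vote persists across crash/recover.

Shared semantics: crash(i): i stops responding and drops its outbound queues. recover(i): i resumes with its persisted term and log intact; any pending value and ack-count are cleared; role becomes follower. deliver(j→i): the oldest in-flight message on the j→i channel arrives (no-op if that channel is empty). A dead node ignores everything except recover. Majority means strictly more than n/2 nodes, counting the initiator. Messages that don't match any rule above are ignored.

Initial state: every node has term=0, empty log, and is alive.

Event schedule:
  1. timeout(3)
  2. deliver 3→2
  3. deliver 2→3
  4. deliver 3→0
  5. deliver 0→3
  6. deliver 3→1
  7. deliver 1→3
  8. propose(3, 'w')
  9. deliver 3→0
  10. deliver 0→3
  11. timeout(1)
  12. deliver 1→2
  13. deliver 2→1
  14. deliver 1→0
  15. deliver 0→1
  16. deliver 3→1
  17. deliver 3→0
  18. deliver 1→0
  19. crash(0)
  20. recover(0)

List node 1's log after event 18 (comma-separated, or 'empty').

empty

1. timeout(3):  <3:cand t1 ->
2. deliver 3→2:  <2:foll t1 ->
3. deliver 2→3:  nop
4. deliver 3→0:  <0:foll t1 ->
5. deliver 0→3:  <3:lead t1 ->
6. deliver 3→1:  <1:foll t1 ->
7. deliver 1→3:  nop
8. propose(3,'w'):  <3:lead t1 w>
9. deliver 3→0:  <0:foll t1 w>
10. deliver 0→3:  nop
11. timeout(1):  <1:cand t2 ->
12. deliver 1→2:  <2:foll t2 ->
13. deliver 2→1:  nop
14. deliver 1→0:  <0:foll t2 w>
15. deliver 0→1:  <1:lead t2 ->
16. deliver 3→1:  nop
17. deliver 3→0:  nop
18. deliver 1→0:  nop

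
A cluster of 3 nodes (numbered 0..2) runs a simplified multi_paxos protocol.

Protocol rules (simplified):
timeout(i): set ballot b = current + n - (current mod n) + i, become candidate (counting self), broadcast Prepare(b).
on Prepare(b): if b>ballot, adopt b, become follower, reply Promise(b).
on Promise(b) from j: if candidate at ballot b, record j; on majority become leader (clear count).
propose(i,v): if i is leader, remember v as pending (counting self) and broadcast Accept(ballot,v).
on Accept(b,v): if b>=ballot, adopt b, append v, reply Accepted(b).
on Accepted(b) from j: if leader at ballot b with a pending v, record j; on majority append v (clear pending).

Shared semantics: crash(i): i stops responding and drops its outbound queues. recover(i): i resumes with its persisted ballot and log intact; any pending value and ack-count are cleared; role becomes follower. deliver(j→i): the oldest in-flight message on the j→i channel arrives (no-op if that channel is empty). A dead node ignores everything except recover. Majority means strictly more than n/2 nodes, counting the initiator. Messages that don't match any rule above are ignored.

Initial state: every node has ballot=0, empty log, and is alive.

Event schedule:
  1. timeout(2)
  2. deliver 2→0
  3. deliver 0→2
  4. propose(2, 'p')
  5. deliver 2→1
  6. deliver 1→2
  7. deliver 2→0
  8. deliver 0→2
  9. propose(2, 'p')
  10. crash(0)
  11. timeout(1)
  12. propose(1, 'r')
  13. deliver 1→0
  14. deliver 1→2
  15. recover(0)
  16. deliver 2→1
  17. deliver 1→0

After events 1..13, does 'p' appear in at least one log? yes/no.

yes

after 1 — timeout(2): n2:cand/b5/[-]
after 2 — deliver 2→0: n0:foll/b5/[-]
after 3 — deliver 0→2: n2:lead/b5/[-]
after 4 — propose(2,'p'): ·
after 5 — deliver 2→1: n1:foll/b5/[-]
after 6 — deliver 1→2: ·
after 7 — deliver 2→0: n0:foll/b5/[p]
after 8 — deliver 0→2: n2:lead/b5/[p]
after 9 — propose(2,'p'): ·
after 10 — crash(0): n0:✗foll/b5/[p]
after 11 — timeout(1): n1:cand/b7/[-]
after 12 — propose(1,'r'): ·
after 13 — deliver 1→0: ·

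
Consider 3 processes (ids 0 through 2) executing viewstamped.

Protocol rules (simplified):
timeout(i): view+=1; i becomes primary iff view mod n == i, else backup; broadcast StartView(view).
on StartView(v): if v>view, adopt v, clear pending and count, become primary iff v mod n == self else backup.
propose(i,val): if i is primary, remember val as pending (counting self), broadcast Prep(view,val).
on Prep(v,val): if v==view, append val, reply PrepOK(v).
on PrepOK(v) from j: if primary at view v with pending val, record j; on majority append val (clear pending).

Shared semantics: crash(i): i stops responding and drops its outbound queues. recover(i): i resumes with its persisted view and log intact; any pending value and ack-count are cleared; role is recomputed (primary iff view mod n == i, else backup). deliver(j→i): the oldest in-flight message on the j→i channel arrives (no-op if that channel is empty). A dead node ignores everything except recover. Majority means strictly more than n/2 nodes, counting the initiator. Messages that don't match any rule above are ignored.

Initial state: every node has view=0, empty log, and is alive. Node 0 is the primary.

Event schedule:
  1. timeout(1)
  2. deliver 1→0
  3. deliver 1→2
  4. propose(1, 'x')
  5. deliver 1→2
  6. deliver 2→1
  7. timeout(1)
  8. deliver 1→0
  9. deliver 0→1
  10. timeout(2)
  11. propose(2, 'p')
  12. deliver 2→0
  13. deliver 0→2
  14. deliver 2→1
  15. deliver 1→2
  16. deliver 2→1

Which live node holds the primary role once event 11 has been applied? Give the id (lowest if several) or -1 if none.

e1 timeout(1): 1[prim,v=1,-]
e2 deliver 1→0: 0[back,v=1,-]
e3 deliver 1→2: 2[back,v=1,-]
e4 propose(1,'x'): ·
e5 deliver 1→2: 2[back,v=1,x]
e6 deliver 2→1: 1[prim,v=1,x]
e7 timeout(1): 1[back,v=2,x]
e8 deliver 1→0: 0[back,v=1,x]
e9 deliver 0→1: ·
e10 timeout(2): 2[prim,v=2,x]
e11 propose(2,'p'): ·

2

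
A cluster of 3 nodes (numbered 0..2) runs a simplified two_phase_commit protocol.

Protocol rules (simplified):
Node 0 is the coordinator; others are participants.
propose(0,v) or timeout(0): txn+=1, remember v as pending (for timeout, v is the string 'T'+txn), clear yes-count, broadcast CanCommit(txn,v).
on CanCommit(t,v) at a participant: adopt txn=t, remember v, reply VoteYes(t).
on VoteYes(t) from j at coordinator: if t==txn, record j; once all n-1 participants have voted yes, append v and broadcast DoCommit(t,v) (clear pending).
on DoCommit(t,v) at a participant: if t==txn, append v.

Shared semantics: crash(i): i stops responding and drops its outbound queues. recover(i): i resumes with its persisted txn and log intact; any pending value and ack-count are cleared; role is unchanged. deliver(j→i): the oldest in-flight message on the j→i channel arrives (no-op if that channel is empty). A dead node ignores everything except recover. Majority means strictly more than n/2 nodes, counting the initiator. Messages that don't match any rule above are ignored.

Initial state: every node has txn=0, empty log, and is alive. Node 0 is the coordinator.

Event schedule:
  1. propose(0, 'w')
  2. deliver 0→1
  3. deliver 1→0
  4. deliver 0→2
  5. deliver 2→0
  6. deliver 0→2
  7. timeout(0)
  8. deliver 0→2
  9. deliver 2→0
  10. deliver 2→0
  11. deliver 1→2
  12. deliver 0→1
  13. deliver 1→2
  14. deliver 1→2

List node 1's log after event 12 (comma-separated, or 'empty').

step 1 propose(0,'w'): 0={coor,t=1,log=-}
step 2 deliver 0→1: 1={part,t=1,log=-}
step 3 deliver 1→0: —
step 4 deliver 0→2: 2={part,t=1,log=-}
step 5 deliver 2→0: 0={coor,t=1,log=w}
step 6 deliver 0→2: 2={part,t=1,log=w}
step 7 timeout(0): 0={coor,t=2,log=w}
step 8 deliver 0→2: 2={part,t=2,log=w}
step 9 deliver 2→0: —
step 10 deliver 2→0: —
step 11 deliver 1→2: —
step 12 deliver 0→1: 1={part,t=1,log=w}

w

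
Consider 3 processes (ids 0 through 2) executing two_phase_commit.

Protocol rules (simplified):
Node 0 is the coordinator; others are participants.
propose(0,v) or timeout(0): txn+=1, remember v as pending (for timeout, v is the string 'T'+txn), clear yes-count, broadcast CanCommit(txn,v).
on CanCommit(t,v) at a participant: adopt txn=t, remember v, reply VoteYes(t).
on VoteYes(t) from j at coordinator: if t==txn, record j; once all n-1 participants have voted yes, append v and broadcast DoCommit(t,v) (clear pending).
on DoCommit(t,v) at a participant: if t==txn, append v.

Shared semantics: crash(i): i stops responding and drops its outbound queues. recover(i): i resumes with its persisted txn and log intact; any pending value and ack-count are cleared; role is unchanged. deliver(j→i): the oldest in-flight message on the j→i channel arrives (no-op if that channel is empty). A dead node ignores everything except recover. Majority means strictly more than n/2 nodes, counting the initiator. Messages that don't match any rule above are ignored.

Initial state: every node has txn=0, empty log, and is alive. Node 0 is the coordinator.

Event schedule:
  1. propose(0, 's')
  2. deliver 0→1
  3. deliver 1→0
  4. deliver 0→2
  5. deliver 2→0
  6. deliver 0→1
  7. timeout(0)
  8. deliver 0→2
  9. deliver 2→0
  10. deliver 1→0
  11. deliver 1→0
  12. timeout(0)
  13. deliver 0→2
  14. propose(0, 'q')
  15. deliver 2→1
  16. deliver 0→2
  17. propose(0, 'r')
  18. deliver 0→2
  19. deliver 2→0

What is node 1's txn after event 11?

[1] propose(0,'s') → N0(coor t1 [-])
[2] deliver 0→1 → N1(part t1 [-])
[3] deliver 1→0 → ∅
[4] deliver 0→2 → N2(part t1 [-])
[5] deliver 2→0 → N0(coor t1 [s])
[6] deliver 0→1 → N1(part t1 [s])
[7] timeout(0) → N0(coor t2 [s])
[8] deliver 0→2 → N2(part t1 [s])
[9] deliver 2→0 → ∅
[10] deliver 1→0 → ∅
[11] deliver 1→0 → ∅

1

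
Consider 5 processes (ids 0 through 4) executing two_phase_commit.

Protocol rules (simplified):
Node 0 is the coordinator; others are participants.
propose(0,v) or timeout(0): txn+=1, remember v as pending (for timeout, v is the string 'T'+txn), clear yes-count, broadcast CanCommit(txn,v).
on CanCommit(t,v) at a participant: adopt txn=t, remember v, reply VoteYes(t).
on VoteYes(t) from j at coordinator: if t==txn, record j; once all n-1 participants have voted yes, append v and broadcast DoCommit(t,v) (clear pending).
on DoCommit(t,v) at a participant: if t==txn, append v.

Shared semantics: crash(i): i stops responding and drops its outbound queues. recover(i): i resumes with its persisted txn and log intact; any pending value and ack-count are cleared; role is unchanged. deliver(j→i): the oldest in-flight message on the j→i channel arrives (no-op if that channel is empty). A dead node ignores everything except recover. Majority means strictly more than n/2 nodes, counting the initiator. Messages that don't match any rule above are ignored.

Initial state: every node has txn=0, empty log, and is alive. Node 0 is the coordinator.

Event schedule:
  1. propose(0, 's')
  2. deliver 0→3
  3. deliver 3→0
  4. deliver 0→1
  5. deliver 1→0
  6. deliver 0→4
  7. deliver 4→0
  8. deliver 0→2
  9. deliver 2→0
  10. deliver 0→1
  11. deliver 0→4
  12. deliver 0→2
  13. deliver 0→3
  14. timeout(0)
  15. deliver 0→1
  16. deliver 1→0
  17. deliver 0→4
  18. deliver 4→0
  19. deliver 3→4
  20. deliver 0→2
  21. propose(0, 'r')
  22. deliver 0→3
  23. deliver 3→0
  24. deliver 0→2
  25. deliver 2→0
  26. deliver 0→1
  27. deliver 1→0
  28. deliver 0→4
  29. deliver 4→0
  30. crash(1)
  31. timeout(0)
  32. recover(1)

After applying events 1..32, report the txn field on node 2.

3

after 1 — propose(0,'s'): n0:coor/t1/[-]
after 2 — deliver 0→3: n3:part/t1/[-]
after 3 — deliver 3→0: ·
after 4 — deliver 0→1: n1:part/t1/[-]
after 5 — deliver 1→0: ·
after 6 — deliver 0→4: n4:part/t1/[-]
after 7 — deliver 4→0: ·
after 8 — deliver 0→2: n2:part/t1/[-]
after 9 — deliver 2→0: n0:coor/t1/[s]
after 10 — deliver 0→1: n1:part/t1/[s]
after 11 — deliver 0→4: n4:part/t1/[s]
after 12 — deliver 0→2: n2:part/t1/[s]
after 13 — deliver 0→3: n3:part/t1/[s]
after 14 — timeout(0): n0:coor/t2/[s]
after 15 — deliver 0→1: n1:part/t2/[s]
after 16 — deliver 1→0: ·
after 17 — deliver 0→4: n4:part/t2/[s]
after 18 — deliver 4→0: ·
after 19 — deliver 3→4: ·
after 20 — deliver 0→2: n2:part/t2/[s]
after 21 — propose(0,'r'): n0:coor/t3/[s]
after 22 — deliver 0→3: n3:part/t2/[s]
after 23 — deliver 3→0: ·
after 24 — deliver 0→2: n2:part/t3/[s]
after 25 — deliver 2→0: ·
after 26 — deliver 0→1: n1:part/t3/[s]
after 27 — deliver 1→0: ·
after 28 — deliver 0→4: n4:part/t3/[s]
after 29 — deliver 4→0: ·
after 30 — crash(1): n1:✗part/t3/[s]
after 31 — timeout(0): n0:coor/t4/[s]
after 32 — recover(1): n1:part/t3/[s]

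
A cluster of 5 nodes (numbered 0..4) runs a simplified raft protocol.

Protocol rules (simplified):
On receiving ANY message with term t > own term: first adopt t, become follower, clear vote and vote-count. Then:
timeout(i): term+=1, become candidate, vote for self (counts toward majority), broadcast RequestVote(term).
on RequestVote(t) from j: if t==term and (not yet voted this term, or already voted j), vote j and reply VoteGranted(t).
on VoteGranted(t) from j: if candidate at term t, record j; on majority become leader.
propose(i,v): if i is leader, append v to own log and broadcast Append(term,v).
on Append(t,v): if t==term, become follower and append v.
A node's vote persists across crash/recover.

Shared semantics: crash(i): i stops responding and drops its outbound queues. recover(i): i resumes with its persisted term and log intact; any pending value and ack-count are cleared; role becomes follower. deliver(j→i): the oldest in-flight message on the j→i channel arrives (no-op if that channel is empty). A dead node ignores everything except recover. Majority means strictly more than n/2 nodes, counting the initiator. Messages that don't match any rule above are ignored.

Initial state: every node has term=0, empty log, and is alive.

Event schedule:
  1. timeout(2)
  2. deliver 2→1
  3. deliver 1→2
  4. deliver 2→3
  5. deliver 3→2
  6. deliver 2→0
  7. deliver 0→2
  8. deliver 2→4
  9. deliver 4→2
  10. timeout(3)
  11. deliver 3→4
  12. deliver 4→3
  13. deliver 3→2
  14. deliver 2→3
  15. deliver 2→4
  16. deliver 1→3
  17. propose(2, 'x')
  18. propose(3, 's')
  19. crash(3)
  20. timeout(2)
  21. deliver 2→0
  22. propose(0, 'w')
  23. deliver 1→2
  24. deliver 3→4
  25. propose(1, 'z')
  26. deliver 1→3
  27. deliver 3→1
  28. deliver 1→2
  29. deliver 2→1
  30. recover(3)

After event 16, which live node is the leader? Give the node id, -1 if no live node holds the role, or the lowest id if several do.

after 1 — timeout(2): n2:cand/t1/[-]
after 2 — deliver 2→1: n1:foll/t1/[-]
after 3 — deliver 1→2: ·
after 4 — deliver 2→3: n3:foll/t1/[-]
after 5 — deliver 3→2: n2:lead/t1/[-]
after 6 — deliver 2→0: n0:foll/t1/[-]
after 7 — deliver 0→2: ·
after 8 — deliver 2→4: n4:foll/t1/[-]
after 9 — deliver 4→2: ·
after 10 — timeout(3): n3:cand/t2/[-]
after 11 — deliver 3→4: n4:foll/t2/[-]
after 12 — deliver 4→3: ·
after 13 — deliver 3→2: n2:foll/t2/[-]
after 14 — deliver 2→3: n3:lead/t2/[-]
after 15 — deliver 2→4: ·
after 16 — deliver 1→3: ·

3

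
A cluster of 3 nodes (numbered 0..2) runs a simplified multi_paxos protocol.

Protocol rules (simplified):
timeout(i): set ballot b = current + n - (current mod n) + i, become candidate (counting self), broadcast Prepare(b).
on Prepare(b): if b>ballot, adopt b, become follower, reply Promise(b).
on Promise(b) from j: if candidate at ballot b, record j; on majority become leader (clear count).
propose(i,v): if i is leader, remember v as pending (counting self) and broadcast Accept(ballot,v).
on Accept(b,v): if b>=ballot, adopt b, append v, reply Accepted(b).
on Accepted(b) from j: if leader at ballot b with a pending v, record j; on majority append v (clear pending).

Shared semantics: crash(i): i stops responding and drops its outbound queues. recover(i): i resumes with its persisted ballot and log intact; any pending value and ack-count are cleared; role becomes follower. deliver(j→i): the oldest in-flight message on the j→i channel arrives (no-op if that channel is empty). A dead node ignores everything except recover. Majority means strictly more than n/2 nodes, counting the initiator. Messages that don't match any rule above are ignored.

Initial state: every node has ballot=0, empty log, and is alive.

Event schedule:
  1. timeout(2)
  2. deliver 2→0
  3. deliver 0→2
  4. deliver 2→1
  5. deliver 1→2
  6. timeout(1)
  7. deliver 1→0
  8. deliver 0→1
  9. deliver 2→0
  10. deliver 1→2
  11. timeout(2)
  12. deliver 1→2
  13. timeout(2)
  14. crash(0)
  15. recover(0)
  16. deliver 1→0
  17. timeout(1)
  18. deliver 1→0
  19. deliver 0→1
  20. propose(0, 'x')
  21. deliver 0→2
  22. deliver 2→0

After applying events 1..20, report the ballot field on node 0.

e1 timeout(2): 2[cand,b=5,-]
e2 deliver 2→0: 0[foll,b=5,-]
e3 deliver 0→2: 2[lead,b=5,-]
e4 deliver 2→1: 1[foll,b=5,-]
e5 deliver 1→2: ·
e6 timeout(1): 1[cand,b=7,-]
e7 deliver 1→0: 0[foll,b=7,-]
e8 deliver 0→1: 1[lead,b=7,-]
e9 deliver 2→0: ·
e10 deliver 1→2: 2[foll,b=7,-]
e11 timeout(2): 2[cand,b=11,-]
e12 deliver 1→2: ·
e13 timeout(2): 2[cand,b=14,-]
e14 crash(0): 0[✗foll,b=7,-]
e15 recover(0): 0[foll,b=7,-]
e16 deliver 1→0: ·
e17 timeout(1): 1[cand,b=10,-]
e18 deliver 1→0: 0[foll,b=10,-]
e19 deliver 0→1: 1[lead,b=10,-]
e20 propose(0,'x'): ·

10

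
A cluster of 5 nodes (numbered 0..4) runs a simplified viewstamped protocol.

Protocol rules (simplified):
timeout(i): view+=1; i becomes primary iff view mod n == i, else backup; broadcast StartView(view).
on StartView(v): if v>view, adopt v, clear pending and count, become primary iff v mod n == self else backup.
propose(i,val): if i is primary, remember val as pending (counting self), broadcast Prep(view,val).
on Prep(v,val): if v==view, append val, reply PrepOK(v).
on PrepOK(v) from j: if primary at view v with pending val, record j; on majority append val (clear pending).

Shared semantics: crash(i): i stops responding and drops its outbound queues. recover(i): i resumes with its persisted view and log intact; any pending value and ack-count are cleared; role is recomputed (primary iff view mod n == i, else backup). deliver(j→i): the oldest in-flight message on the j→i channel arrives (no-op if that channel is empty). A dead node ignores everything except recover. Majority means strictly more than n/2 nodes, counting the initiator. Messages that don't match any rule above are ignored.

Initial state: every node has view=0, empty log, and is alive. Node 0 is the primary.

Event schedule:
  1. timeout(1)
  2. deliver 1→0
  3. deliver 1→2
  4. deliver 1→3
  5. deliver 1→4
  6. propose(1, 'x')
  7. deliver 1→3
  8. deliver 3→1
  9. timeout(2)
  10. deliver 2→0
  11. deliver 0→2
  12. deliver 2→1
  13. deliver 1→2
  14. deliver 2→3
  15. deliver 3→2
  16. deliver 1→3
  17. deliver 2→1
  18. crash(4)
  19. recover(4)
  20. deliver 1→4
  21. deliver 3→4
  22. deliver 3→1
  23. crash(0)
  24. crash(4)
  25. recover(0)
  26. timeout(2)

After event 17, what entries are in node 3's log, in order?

x

1. timeout(1):  <1:prim v1 ->
2. deliver 1→0:  <0:back v1 ->
3. deliver 1→2:  <2:back v1 ->
4. deliver 1→3:  <3:back v1 ->
5. deliver 1→4:  <4:back v1 ->
6. propose(1,'x'):  nop
7. deliver 1→3:  <3:back v1 x>
8. deliver 3→1:  nop
9. timeout(2):  <2:prim v2 ->
10. deliver 2→0:  <0:back v2 ->
11. deliver 0→2:  nop
12. deliver 2→1:  <1:back v2 ->
13. deliver 1→2:  nop
14. deliver 2→3:  <3:back v2 x>
15. deliver 3→2:  nop
16. deliver 1→3:  nop
17. deliver 2→1:  nop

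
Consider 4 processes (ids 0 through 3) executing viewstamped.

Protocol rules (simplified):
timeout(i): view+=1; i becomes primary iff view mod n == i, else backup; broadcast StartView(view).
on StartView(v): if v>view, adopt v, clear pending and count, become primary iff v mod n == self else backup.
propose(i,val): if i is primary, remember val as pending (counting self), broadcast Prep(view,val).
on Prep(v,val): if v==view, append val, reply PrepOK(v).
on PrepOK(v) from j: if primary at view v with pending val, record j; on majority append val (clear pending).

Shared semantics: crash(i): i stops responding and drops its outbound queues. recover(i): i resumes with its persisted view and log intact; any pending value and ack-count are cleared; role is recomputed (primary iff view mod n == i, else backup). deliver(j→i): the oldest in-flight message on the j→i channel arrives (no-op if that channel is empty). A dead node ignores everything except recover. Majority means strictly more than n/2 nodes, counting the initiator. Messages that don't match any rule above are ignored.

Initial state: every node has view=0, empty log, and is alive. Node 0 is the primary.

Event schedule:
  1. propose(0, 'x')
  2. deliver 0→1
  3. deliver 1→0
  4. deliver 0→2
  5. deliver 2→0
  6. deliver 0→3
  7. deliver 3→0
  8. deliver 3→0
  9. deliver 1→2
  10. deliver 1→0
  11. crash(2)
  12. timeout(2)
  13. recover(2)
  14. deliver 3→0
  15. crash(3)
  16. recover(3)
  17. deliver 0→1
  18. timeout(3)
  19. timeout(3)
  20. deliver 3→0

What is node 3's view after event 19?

2

step 1 propose(0,'x'): —
step 2 deliver 0→1: 1={back,v=0,log=x}
step 3 deliver 1→0: —
step 4 deliver 0→2: 2={back,v=0,log=x}
step 5 deliver 2→0: 0={prim,v=0,log=x}
step 6 deliver 0→3: 3={back,v=0,log=x}
step 7 deliver 3→0: —
step 8 deliver 3→0: —
step 9 deliver 1→2: —
step 10 deliver 1→0: —
step 11 crash(2): 2={✗back,v=0,log=x}
step 12 timeout(2): —
step 13 recover(2): 2={back,v=0,log=x}
step 14 deliver 3→0: —
step 15 crash(3): 3={✗back,v=0,log=x}
step 16 recover(3): 3={back,v=0,log=x}
step 17 deliver 0→1: —
step 18 timeout(3): 3={back,v=1,log=x}
step 19 timeout(3): 3={back,v=2,log=x}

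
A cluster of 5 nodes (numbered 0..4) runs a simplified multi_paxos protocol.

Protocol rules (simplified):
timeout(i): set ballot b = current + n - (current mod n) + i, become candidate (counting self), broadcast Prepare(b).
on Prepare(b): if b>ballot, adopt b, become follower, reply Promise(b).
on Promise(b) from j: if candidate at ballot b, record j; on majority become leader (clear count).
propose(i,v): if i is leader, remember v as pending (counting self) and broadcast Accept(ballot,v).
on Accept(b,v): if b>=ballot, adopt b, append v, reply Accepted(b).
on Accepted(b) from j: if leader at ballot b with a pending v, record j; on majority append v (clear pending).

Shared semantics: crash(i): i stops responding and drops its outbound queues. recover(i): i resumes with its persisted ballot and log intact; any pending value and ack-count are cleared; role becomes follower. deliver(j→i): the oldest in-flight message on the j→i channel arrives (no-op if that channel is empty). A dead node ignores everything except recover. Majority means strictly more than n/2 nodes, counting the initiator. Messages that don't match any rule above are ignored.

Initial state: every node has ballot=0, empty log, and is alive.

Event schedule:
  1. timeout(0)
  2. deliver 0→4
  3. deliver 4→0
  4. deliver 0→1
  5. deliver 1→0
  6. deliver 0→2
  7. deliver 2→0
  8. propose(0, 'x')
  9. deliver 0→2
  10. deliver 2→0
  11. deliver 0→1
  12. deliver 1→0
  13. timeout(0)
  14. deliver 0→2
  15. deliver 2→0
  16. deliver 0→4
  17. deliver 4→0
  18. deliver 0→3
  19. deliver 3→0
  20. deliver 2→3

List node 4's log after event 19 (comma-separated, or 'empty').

1. timeout(0):  <0:cand b5 ->
2. deliver 0→4:  <4:foll b5 ->
3. deliver 4→0:  nop
4. deliver 0→1:  <1:foll b5 ->
5. deliver 1→0:  <0:lead b5 ->
6. deliver 0→2:  <2:foll b5 ->
7. deliver 2→0:  nop
8. propose(0,'x'):  nop
9. deliver 0→2:  <2:foll b5 x>
10. deliver 2→0:  nop
11. deliver 0→1:  <1:foll b5 x>
12. deliver 1→0:  <0:lead b5 x>
13. timeout(0):  <0:cand b10 x>
14. deliver 0→2:  <2:foll b10 x>
15. deliver 2→0:  nop
16. deliver 0→4:  <4:foll b5 x>
17. deliver 4→0:  nop
18. deliver 0→3:  <3:foll b5 ->
19. deliver 3→0:  nop

x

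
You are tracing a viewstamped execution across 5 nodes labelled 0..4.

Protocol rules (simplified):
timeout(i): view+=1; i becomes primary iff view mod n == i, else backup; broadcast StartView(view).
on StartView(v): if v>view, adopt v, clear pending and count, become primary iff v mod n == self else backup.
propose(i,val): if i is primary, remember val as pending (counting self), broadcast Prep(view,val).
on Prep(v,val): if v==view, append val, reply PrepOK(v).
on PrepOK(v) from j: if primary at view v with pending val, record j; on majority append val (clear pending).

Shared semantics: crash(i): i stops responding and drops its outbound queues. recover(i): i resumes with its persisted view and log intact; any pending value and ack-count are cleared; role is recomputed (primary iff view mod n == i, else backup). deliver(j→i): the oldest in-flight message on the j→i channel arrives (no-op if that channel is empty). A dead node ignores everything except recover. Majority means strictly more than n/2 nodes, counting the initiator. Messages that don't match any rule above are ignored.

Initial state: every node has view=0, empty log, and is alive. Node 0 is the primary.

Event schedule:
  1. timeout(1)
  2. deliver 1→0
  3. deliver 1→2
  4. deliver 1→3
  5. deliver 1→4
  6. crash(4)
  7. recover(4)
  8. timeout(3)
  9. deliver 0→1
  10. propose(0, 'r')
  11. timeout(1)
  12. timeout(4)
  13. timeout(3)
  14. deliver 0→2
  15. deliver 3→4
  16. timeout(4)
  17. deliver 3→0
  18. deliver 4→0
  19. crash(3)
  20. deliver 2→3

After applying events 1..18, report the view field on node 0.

[1] timeout(1) → N1(prim v1 [-])
[2] deliver 1→0 → N0(back v1 [-])
[3] deliver 1→2 → N2(back v1 [-])
[4] deliver 1→3 → N3(back v1 [-])
[5] deliver 1→4 → N4(back v1 [-])
[6] crash(4) → N4(✗back v1 [-])
[7] recover(4) → N4(back v1 [-])
[8] timeout(3) → N3(back v2 [-])
[9] deliver 0→1 → ∅
[10] propose(0,'r') → ∅
[11] timeout(1) → N1(back v2 [-])
[12] timeout(4) → N4(back v2 [-])
[13] timeout(3) → N3(prim v3 [-])
[14] deliver 0→2 → ∅
[15] deliver 3→4 → ∅
[16] timeout(4) → N4(back v3 [-])
[17] deliver 3→0 → N0(back v2 [-])
[18] deliver 4→0 → ∅

2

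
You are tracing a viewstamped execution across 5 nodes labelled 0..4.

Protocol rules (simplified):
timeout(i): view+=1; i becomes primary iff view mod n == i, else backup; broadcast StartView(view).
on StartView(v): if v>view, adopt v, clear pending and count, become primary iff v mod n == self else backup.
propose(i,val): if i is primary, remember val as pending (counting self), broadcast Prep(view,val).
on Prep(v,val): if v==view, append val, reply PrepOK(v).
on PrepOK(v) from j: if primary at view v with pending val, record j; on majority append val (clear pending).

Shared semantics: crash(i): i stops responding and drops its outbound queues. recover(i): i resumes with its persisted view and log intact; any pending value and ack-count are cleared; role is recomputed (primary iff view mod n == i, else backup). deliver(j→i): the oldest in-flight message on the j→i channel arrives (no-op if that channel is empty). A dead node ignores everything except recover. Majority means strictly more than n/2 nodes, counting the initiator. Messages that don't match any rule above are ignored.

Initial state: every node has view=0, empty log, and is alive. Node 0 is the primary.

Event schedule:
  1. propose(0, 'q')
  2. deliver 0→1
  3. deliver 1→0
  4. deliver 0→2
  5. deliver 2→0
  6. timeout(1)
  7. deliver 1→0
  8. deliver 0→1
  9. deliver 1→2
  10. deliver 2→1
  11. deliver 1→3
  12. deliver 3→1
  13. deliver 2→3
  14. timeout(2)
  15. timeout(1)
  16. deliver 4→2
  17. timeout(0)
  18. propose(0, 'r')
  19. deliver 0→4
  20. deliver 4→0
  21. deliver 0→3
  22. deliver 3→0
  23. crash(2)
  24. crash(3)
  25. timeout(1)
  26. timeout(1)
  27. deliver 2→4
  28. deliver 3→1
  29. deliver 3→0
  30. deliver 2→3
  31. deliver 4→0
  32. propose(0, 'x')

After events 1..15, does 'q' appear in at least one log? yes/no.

1. propose(0,'q'):  nop
2. deliver 0→1:  <1:back v0 q>
3. deliver 1→0:  nop
4. deliver 0→2:  <2:back v0 q>
5. deliver 2→0:  <0:prim v0 q>
6. timeout(1):  <1:prim v1 q>
7. deliver 1→0:  <0:back v1 q>
8. deliver 0→1:  nop
9. deliver 1→2:  <2:back v1 q>
10. deliver 2→1:  nop
11. deliver 1→3:  <3:back v1 ->
12. deliver 3→1:  nop
13. deliver 2→3:  nop
14. timeout(2):  <2:prim v2 q>
15. timeout(1):  <1:back v2 q>

yes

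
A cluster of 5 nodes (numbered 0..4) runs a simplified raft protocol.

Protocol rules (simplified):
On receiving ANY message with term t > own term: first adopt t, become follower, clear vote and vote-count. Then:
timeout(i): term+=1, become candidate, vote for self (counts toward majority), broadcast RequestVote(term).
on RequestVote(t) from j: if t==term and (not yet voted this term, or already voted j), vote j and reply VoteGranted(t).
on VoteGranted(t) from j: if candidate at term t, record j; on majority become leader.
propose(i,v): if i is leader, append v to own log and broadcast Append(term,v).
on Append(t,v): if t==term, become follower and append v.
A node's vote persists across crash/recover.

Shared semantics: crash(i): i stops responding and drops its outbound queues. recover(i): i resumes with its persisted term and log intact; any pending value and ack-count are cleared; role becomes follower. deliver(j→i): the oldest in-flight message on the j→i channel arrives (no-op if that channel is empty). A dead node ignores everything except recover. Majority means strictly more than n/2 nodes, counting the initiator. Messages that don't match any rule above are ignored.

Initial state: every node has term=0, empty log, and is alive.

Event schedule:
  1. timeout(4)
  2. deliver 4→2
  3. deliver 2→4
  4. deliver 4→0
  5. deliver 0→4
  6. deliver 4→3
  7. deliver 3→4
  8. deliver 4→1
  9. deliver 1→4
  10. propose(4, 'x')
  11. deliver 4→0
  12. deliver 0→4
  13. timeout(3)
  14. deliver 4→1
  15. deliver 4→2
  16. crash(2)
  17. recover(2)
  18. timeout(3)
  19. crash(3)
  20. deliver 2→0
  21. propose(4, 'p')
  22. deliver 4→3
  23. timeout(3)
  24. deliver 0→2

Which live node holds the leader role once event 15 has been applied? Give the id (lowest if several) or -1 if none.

4

after 1 — timeout(4): n4:cand/t1/[-]
after 2 — deliver 4→2: n2:foll/t1/[-]
after 3 — deliver 2→4: ·
after 4 — deliver 4→0: n0:foll/t1/[-]
after 5 — deliver 0→4: n4:lead/t1/[-]
after 6 — deliver 4→3: n3:foll/t1/[-]
after 7 — deliver 3→4: ·
after 8 — deliver 4→1: n1:foll/t1/[-]
after 9 — deliver 1→4: ·
after 10 — propose(4,'x'): n4:lead/t1/[x]
after 11 — deliver 4→0: n0:foll/t1/[x]
after 12 — deliver 0→4: ·
after 13 — timeout(3): n3:cand/t2/[-]
after 14 — deliver 4→1: n1:foll/t1/[x]
after 15 — deliver 4→2: n2:foll/t1/[x]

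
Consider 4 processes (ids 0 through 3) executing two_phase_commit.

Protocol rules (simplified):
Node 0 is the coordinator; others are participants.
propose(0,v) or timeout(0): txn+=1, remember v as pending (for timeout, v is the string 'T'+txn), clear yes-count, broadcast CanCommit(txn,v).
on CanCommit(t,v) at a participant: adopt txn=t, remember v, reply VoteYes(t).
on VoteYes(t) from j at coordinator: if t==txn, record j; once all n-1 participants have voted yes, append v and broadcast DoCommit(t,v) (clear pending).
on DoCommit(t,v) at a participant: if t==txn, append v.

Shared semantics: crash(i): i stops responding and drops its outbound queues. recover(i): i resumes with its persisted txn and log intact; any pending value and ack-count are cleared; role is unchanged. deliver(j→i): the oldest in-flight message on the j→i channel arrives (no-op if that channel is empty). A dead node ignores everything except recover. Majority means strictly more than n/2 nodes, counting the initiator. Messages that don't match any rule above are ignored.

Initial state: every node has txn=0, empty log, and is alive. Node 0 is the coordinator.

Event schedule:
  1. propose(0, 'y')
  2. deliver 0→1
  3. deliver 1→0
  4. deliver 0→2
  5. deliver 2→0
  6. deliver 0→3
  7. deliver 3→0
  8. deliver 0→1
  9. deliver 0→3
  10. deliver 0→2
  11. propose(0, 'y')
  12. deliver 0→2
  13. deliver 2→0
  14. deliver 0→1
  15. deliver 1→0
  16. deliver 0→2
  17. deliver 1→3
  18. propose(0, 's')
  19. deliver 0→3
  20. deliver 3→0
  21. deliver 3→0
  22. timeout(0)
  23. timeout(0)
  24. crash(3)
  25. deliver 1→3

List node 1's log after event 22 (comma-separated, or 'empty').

1. propose(0,'y'):  <0:coor t1 ->
2. deliver 0→1:  <1:part t1 ->
3. deliver 1→0:  nop
4. deliver 0→2:  <2:part t1 ->
5. deliver 2→0:  nop
6. deliver 0→3:  <3:part t1 ->
7. deliver 3→0:  <0:coor t1 y>
8. deliver 0→1:  <1:part t1 y>
9. deliver 0→3:  <3:part t1 y>
10. deliver 0→2:  <2:part t1 y>
11. propose(0,'y'):  <0:coor t2 y>
12. deliver 0→2:  <2:part t2 y>
13. deliver 2→0:  nop
14. deliver 0→1:  <1:part t2 y>
15. deliver 1→0:  nop
16. deliver 0→2:  nop
17. deliver 1→3:  nop
18. propose(0,'s'):  <0:coor t3 y>
19. deliver 0→3:  <3:part t2 y>
20. deliver 3→0:  nop
21. deliver 3→0:  nop
22. timeout(0):  <0:coor t4 y>

y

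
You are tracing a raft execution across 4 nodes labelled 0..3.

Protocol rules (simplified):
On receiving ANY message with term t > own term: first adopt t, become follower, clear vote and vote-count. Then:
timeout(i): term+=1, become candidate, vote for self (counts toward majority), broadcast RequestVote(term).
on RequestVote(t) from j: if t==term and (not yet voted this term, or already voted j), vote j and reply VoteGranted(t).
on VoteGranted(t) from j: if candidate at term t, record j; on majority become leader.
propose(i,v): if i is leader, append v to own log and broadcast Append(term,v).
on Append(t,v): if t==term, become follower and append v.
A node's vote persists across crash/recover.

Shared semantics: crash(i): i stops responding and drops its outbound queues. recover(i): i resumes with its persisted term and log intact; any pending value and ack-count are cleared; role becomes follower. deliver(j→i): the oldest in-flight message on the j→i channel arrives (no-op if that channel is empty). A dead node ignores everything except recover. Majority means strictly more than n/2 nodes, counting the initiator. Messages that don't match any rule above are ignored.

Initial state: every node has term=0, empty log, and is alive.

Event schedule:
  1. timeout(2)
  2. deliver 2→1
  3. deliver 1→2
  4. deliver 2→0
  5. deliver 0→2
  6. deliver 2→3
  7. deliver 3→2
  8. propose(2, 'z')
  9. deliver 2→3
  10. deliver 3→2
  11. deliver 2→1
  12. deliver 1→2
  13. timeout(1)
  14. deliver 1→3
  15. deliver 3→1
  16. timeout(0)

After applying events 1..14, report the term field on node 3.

2

after 1 — timeout(2): n2:cand/t1/[-]
after 2 — deliver 2→1: n1:foll/t1/[-]
after 3 — deliver 1→2: ·
after 4 — deliver 2→0: n0:foll/t1/[-]
after 5 — deliver 0→2: n2:lead/t1/[-]
after 6 — deliver 2→3: n3:foll/t1/[-]
after 7 — deliver 3→2: ·
after 8 — propose(2,'z'): n2:lead/t1/[z]
after 9 — deliver 2→3: n3:foll/t1/[z]
after 10 — deliver 3→2: ·
after 11 — deliver 2→1: n1:foll/t1/[z]
after 12 — deliver 1→2: ·
after 13 — timeout(1): n1:cand/t2/[z]
after 14 — deliver 1→3: n3:foll/t2/[z]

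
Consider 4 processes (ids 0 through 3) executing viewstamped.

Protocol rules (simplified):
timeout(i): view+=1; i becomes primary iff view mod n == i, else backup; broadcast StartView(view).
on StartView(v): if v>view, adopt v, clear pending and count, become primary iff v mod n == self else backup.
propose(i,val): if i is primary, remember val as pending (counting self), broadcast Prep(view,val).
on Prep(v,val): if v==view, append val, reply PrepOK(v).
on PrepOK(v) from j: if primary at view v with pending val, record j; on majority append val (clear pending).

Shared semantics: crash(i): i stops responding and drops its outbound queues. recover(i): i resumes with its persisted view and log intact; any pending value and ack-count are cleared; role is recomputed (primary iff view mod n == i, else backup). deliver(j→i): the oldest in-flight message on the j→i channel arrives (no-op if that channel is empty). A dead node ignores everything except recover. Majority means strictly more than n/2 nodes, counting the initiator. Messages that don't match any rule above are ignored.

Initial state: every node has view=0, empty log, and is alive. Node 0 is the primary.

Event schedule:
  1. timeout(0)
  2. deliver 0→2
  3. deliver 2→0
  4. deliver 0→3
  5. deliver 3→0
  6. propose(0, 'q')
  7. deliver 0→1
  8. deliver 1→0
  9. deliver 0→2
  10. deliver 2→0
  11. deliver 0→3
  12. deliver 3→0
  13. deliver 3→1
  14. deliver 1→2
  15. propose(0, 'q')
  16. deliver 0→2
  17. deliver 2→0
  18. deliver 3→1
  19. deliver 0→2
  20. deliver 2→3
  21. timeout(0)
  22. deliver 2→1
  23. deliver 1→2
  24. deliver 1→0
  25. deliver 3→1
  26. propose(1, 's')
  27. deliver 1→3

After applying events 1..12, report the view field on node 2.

1

e1 timeout(0): 0[back,v=1,-]
e2 deliver 0→2: 2[back,v=1,-]
e3 deliver 2→0: ·
e4 deliver 0→3: 3[back,v=1,-]
e5 deliver 3→0: ·
e6 propose(0,'q'): ·
e7 deliver 0→1: 1[prim,v=1,-]
e8 deliver 1→0: ·
e9 deliver 0→2: ·
e10 deliver 2→0: ·
e11 deliver 0→3: ·
e12 deliver 3→0: ·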